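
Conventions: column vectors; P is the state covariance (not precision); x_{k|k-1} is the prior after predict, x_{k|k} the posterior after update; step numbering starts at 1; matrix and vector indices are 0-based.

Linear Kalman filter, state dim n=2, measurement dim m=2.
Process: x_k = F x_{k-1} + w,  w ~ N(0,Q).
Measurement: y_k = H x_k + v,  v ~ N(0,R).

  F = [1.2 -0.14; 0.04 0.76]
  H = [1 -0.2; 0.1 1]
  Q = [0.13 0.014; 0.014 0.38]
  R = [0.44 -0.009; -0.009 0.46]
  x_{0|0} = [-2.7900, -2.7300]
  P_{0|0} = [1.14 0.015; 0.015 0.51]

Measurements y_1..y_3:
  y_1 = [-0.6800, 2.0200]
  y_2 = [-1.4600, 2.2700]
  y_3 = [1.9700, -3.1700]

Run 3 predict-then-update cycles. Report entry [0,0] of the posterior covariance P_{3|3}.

step 1: x^-=[-2.9658, -2.1864]  P^-=[1.7766 0.0281; 0.0281 0.6773]  S=[2.2324 0.0607; 0.0607 1.1607]  K=[0.7896 0.1359; -0.0641 0.5893]  nu=[1.8485, 4.5030]  x^+=[-0.8941, 0.3487]  P^+=[0.3503 0.0204; 0.0204 0.2696]
step 2: x^-=[-1.1217, 0.2293]  P^-=[0.6328 0.0206; 0.0206 0.5375]  S=[1.0861 -0.0330; -0.0330 1.0080]  K=[0.5820 0.1023; -0.0638 0.5332]  nu=[-0.2924, 2.1529]  x^+=[-1.0717, 1.3959]  P^+=[0.2583 0.0160; 0.0160 0.2443]
step 3: x^-=[-1.4814, 1.0180]  P^-=[0.5014 0.0149; 0.0149 0.5225]  S=[0.9564 -0.0487; -0.0487 0.9905]  K=[0.5259 0.0916; -0.0669 0.5257]  nu=[3.6550, -4.0399]  x^+=[0.0708, -1.3503]  P^+=[0.2334 0.0140; 0.0140 0.2410]

P_post[0,0] = 0.2334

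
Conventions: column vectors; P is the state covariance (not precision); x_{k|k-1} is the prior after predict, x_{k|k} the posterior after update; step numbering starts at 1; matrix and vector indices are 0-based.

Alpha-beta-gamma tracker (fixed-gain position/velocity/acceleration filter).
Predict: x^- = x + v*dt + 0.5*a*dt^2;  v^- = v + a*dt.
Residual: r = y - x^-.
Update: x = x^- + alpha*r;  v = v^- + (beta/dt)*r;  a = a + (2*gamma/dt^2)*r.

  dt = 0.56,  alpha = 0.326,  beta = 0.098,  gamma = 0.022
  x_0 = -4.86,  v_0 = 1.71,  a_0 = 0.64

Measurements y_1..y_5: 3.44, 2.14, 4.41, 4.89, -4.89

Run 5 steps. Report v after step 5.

v_post = 4.4208

step 1: x_pred=-3.8020  r=7.2420  x^+=-1.4411  v^+=3.3358  a^+=1.6561
step 2: x_pred=0.6866  r=1.4534  x^+=1.1604  v^+=4.5175  a^+=1.8600
step 3: x_pred=3.9819  r=0.4281  x^+=4.1214  v^+=5.6341  a^+=1.9201
step 4: x_pred=7.5776  r=-2.6876  x^+=6.7014  v^+=6.2390  a^+=1.5430
step 5: x_pred=10.4372  r=-15.3272  x^+=5.4405  v^+=4.4208  a^+=-0.6075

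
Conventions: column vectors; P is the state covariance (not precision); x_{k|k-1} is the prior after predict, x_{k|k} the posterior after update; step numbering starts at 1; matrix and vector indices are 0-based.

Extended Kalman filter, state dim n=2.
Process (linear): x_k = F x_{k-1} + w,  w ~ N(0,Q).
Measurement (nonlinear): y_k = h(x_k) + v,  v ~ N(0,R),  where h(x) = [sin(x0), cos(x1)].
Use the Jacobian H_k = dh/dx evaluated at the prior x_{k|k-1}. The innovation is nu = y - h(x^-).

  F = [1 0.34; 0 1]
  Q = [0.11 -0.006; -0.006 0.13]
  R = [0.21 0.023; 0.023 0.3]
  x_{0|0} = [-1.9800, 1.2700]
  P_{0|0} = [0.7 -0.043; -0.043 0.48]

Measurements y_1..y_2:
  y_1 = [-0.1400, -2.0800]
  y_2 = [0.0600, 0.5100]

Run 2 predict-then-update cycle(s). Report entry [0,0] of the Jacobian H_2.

step 1: x^-=[-1.5482, 1.2700]  P^-=[0.8362 0.1142; 0.1142 0.6100]  H_jac=[0.0226 0.0000; 0.0000 -0.9551]  S=[0.2104 0.0205; 0.0205 0.8565]  K=[0.1025 -0.1298; 0.0788 -0.6822]  nu=[0.8597, -2.3763]  x^+=[-1.1516, 2.9588]  P^+=[0.8202 0.0383; 0.0383 0.2124]
step 2: x^-=[-0.1457, 2.9588]  P^-=[0.9808 0.1045; 0.1045 0.3424]  H_jac=[0.9894 0.0000; 0.0000 -0.1818]  S=[1.1701 0.0042; 0.0042 0.3113]  K=[0.8296 -0.0722; 0.0891 -0.2012]  nu=[0.2052, 1.4933]  x^+=[-0.0833, 2.6767]  P^+=[0.1744 0.0142; 0.0142 0.3206]

H_jac[0,0] = 0.9894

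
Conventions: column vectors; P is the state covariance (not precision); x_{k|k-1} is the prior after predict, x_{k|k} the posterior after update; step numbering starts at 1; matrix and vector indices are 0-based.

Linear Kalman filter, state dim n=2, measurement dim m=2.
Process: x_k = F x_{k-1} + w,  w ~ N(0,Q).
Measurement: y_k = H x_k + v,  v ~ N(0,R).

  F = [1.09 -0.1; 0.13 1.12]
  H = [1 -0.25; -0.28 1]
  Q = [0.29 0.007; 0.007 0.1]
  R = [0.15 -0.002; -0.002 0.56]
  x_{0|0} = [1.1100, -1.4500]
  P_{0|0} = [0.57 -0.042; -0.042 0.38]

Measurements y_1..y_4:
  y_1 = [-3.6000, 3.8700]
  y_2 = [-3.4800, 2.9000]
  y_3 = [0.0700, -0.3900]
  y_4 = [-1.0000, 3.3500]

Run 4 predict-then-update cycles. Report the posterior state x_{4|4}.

step 1: x^-=[1.3549, -1.4797]  P^-=[0.9802 -0.0055; -0.0055 0.5741]  S=[1.1688 -0.4259; -0.4259 1.2140]  K=[0.8665 0.0734; 0.0519 0.4923]  nu=[-5.3248, 5.7291]  x^+=[-2.8389, 1.0647]  P^+=[0.1502 0.0814; 0.0814 0.2984]
step 2: x^-=[-3.2008, 0.8234]  P^-=[0.4537 0.0932; 0.0932 0.5006]  S=[0.5884 -0.1545; -0.1545 1.0439]  K=[0.7522 0.0789; 0.0676 0.4645]  nu=[-0.0733, 1.1803]  x^+=[-3.1629, 1.3667]  P^+=[0.1326 0.0798; 0.0798 0.2823]
step 3: x^-=[-3.5842, 1.1196]  P^-=[0.4330 0.0905; 0.0905 0.4796]  S=[0.5677 -0.1463; -0.1463 1.0229]  K=[0.7425 0.0762; 0.0651 0.4534]  nu=[3.9341, -2.5132]  x^+=[-0.8547, 0.2362]  P^+=[0.1307 0.0777; 0.0777 0.2756]
step 4: x^-=[-0.9552, 0.1534]  P^-=[0.4310 0.0886; 0.0886 0.4705]  S=[0.5662 -0.1456; -0.1456 1.0147]  K=[0.7414 0.0747; 0.0639 0.4484]  nu=[-0.0064, 2.9291]  x^+=[-0.7412, 1.4665]  P^+=[0.1303 0.0768; 0.0768 0.2725]

x_post = [-0.7412, 1.4665]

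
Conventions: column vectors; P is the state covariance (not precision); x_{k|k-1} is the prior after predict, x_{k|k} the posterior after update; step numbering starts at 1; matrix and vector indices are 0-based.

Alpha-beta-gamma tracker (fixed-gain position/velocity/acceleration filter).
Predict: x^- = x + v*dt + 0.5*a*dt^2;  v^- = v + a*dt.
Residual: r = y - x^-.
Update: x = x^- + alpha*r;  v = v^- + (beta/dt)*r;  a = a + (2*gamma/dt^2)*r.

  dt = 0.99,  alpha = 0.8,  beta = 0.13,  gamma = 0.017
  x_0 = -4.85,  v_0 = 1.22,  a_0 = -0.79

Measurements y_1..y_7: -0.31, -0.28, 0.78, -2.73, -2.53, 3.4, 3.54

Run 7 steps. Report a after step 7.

a_post = -0.2735

step 1: x_pred=-4.0293  r=3.7193  x^+=-1.0539  v^+=0.9263  a^+=-0.6610
step 2: x_pred=-0.4607  r=0.1807  x^+=-0.3161  v^+=0.2957  a^+=-0.6547
step 3: x_pred=-0.3443  r=1.1243  x^+=0.5551  v^+=-0.2049  a^+=-0.6157
step 4: x_pred=0.0506  r=-2.7806  x^+=-2.1739  v^+=-1.1795  a^+=-0.7122
step 5: x_pred=-3.6906  r=1.1606  x^+=-2.7621  v^+=-1.7322  a^+=-0.6719
step 6: x_pred=-4.8062  r=8.2062  x^+=1.7588  v^+=-1.3198  a^+=-0.3872
step 7: x_pred=0.2624  r=3.2776  x^+=2.8845  v^+=-1.2727  a^+=-0.2735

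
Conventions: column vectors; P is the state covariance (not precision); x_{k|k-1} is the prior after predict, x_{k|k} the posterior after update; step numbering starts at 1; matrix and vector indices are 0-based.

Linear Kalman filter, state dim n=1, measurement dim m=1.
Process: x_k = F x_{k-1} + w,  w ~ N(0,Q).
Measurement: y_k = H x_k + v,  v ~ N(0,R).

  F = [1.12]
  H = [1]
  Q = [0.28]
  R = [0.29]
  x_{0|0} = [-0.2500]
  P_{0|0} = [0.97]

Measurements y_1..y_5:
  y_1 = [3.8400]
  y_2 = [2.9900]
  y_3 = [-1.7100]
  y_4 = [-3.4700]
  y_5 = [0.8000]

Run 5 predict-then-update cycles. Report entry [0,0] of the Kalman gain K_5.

step 1: x^-=[-0.2800]  P^-=[1.4968]  S=[1.7868]  K=[0.8377]  nu=[4.1200]  x^+=[3.1713]  P^+=[0.2429]
step 2: x^-=[3.5519]  P^-=[0.5847]  S=[0.8747]  K=[0.6685]  nu=[-0.5619]  x^+=[3.1763]  P^+=[0.1939]
step 3: x^-=[3.5574]  P^-=[0.5232]  S=[0.8132]  K=[0.6434]  nu=[-5.2674]  x^+=[0.1685]  P^+=[0.1866]
step 4: x^-=[0.1887]  P^-=[0.5140]  S=[0.8040]  K=[0.6393]  nu=[-3.6587]  x^+=[-2.1504]  P^+=[0.1854]
step 5: x^-=[-2.4084]  P^-=[0.5126]  S=[0.8026]  K=[0.6387]  nu=[3.2084]  x^+=[-0.3593]  P^+=[0.1852]

K[0,0] = 0.6387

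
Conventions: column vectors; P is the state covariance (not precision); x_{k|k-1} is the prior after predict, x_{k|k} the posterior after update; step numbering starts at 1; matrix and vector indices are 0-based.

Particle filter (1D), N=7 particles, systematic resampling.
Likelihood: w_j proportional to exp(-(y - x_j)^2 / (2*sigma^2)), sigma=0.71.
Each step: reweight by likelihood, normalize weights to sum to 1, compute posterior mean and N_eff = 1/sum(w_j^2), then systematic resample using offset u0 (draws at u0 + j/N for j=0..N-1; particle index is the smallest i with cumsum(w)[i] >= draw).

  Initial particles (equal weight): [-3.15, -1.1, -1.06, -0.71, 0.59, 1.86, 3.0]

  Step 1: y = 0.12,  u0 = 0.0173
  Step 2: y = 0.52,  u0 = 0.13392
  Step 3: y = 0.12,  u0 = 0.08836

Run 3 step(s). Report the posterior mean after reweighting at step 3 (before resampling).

step 1: w=[0.0000, 0.1243, 0.1367, 0.2747, 0.4370, 0.0270, 0.0001]  mean=-0.1683  Neff=3.3182  idx=[1, 2, 3, 3, 4, 4, 4]
step 2: w=[0.0206, 0.0234, 0.0621, 0.0621, 0.2772, 0.2772, 0.2772]  mean=0.3550  Neff=4.1794  idx=[3, 4, 4, 5, 5, 6, 6]
step 3: w=[0.0948, 0.1509, 0.1509, 0.1509, 0.1509, 0.1509, 0.1509]  mean=0.4667  Neff=6.8706  idx=[0, 1, 2, 3, 4, 5, 6]

post_mean = 0.4667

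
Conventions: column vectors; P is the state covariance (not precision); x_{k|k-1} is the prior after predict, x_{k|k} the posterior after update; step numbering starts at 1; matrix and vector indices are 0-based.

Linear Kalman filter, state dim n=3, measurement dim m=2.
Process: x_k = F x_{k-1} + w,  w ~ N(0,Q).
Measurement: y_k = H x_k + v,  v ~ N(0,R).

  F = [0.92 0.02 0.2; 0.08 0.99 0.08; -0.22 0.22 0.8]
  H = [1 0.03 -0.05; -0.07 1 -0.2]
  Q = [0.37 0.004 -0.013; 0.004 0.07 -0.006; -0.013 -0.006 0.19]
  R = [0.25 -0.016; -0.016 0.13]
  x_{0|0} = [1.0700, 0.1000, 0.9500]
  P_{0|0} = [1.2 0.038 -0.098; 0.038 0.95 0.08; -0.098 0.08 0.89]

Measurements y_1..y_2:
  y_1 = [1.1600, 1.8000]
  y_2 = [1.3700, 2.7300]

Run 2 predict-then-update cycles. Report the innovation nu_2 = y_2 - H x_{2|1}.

innov = [0.0597, 1.0104]

step 1: x^-=[1.1764, 0.2606, 0.5466]  P^-=[1.3876 0.1672 -0.1648; 0.1672 1.0319 0.2894; -0.1648 0.2894 0.9226]  S=[1.6665 0.1101; 0.1101 1.0618]  K=[0.8400 0.0100; 0.0507 0.9010; -0.1295 0.1230]  nu=[0.0031, 1.7311]  x^+=[1.1962, 1.8205, 0.7592]  P^+=[0.2099 0.0033 0.0039; 0.0033 0.1555 0.1948; 0.0039 0.1948 0.8821]
step 2: x^-=[1.2888, 1.9587, 0.7447]  P^-=[0.5862 0.0789 0.1014; 0.0789 0.2608 0.2378; 0.1014 0.2378 0.8391]  S=[0.8324 0.0047; 0.0047 0.3239]  K=[0.7007 0.0442; 0.0863 0.6401; 0.0789 0.1931]  nu=[0.0597, 1.0104]  x^+=[1.3753, 2.6106, 0.9444]  P^+=[0.1765 0.0173 0.0520; 0.0173 0.1214 0.1918; 0.0520 0.1918 0.8217]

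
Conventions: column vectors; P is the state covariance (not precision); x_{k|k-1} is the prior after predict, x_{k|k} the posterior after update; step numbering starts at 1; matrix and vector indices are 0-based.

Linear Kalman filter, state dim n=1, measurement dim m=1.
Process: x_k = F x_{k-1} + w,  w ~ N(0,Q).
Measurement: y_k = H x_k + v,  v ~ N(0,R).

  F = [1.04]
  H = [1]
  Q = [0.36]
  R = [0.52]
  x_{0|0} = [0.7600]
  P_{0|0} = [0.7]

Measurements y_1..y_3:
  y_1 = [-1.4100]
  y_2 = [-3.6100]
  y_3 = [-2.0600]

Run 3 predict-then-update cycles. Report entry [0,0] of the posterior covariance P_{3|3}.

step 1: x^-=[0.7904]  P^-=[1.1171]  S=[1.6371]  K=[0.6824]  nu=[-2.2004]  x^+=[-0.7111]  P^+=[0.3548]
step 2: x^-=[-0.7395]  P^-=[0.7438]  S=[1.2638]  K=[0.5885]  nu=[-2.8705]  x^+=[-2.4289]  P^+=[0.3060]
step 3: x^-=[-2.5261]  P^-=[0.6910]  S=[1.2110]  K=[0.5706]  nu=[0.4661]  x^+=[-2.2601]  P^+=[0.2967]

P_post[0,0] = 0.2967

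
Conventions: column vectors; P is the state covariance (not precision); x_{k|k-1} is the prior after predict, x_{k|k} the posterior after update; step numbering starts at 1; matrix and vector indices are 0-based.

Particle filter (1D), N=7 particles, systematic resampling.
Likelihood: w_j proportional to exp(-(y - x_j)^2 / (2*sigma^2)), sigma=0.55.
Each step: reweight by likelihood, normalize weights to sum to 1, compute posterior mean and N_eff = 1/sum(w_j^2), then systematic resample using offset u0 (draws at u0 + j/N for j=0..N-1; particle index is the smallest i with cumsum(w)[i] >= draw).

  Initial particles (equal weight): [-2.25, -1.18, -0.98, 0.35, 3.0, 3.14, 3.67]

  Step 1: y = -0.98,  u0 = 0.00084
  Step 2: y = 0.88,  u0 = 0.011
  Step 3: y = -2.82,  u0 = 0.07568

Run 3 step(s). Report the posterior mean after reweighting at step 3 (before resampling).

step 1: w=[0.0338, 0.4545, 0.4856, 0.0261, 0.0000, 0.0000, 0.0000]  mean=-1.0791  Neff=2.2510  idx=[0, 1, 1, 1, 2, 2, 2]
step 2: w=[0.0000, 0.0716, 0.0716, 0.0716, 0.2617, 0.2617, 0.2617]  mean=-1.0230  Neff=4.5276  idx=[1, 3, 4, 4, 5, 5, 6]
step 3: w=[0.2791, 0.2791, 0.0883, 0.0883, 0.0883, 0.0883, 0.0883]  mean=-1.0917  Neff=5.1320  idx=[0, 0, 1, 1, 3, 4, 6]

post_mean = -1.0917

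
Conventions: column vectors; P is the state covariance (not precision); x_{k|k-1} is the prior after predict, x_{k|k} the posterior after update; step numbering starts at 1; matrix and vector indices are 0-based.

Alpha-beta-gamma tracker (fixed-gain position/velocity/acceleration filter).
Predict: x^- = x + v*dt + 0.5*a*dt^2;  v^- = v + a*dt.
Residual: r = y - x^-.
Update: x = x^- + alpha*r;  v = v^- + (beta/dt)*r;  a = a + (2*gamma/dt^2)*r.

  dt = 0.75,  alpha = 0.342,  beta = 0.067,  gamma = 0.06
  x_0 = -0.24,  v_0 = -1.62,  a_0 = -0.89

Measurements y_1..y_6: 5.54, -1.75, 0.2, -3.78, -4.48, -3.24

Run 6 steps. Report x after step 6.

step 1: x_pred=-1.7053  r=7.2453  x^+=0.7726  v^+=-1.6403  a^+=0.6557
step 2: x_pred=-0.2732  r=-1.4768  x^+=-0.7783  v^+=-1.2804  a^+=0.3406
step 3: x_pred=-1.6428  r=1.8428  x^+=-1.0126  v^+=-0.8603  a^+=0.7337
step 4: x_pred=-1.4514  r=-2.3286  x^+=-2.2478  v^+=-0.5181  a^+=0.2370
step 5: x_pred=-2.5697  r=-1.9103  x^+=-3.2230  v^+=-0.5110  a^+=-0.1705
step 6: x_pred=-3.6542  r=0.4142  x^+=-3.5126  v^+=-0.6019  a^+=-0.0822

x_post = -3.5126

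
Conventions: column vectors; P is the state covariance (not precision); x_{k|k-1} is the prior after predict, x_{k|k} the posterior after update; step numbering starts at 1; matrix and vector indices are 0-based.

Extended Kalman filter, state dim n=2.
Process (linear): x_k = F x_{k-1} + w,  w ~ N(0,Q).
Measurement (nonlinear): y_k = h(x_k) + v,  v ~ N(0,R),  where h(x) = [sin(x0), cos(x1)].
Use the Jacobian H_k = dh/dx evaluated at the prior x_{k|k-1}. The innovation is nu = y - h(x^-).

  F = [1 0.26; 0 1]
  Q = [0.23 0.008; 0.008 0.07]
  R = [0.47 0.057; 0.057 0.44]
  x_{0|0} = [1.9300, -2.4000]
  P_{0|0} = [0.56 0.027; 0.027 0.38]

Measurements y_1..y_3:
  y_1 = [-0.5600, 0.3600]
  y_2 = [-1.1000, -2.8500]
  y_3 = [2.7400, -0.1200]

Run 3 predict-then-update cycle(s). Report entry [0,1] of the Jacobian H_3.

H_jac[0,1] = 0.0000

step 1: x^-=[1.3060, -2.4000]  P^-=[0.8297 0.1338; 0.1338 0.4500]  H_jac=[0.2617 0.0000; 0.0000 0.6755]  S=[0.5268 0.0807; 0.0807 0.6453]  K=[0.3984 0.0903; -0.0058 0.4717]  nu=[-1.5251, 1.0974]  x^+=[0.7975, -1.8735]  P^+=[0.7351 0.0924; 0.0924 0.3068]
step 2: x^-=[0.3104, -1.8735]  P^-=[1.0339 0.1802; 0.1802 0.3768]  H_jac=[0.9522 0.0000; 0.0000 0.9545]  S=[1.4074 0.2208; 0.2208 0.7833]  K=[0.6958 0.0235; 0.0522 0.4445]  nu=[-1.4054, -2.5519]  x^+=[-0.7274, -3.0811]  P^+=[0.3448 0.0524; 0.0524 0.2080]
step 3: x^-=[-1.5285, -3.0811]  P^-=[0.6161 0.1144; 0.1144 0.2780]  H_jac=[0.0423 0.0000; 0.0000 0.0605]  S=[0.4711 0.0573; 0.0573 0.4410]  K=[0.0543 0.0086; 0.0057 0.0374]  nu=[3.7391, 0.8782]  x^+=[-1.3178, -3.0268]  P^+=[0.6147 0.1140; 0.1140 0.2773]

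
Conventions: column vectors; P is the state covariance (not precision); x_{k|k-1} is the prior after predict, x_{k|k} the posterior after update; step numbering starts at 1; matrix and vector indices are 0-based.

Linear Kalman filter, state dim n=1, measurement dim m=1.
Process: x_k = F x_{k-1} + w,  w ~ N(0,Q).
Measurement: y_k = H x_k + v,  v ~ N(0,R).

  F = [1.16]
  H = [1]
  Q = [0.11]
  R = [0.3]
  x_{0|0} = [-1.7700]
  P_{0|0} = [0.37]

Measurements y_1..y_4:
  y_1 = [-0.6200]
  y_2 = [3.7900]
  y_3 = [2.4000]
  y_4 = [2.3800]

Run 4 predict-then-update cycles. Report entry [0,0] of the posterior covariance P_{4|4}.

step 1: x^-=[-2.0532]  P^-=[0.6079]  S=[0.9079]  K=[0.6696]  nu=[1.4332]  x^+=[-1.0936]  P^+=[0.2009]
step 2: x^-=[-1.2686]  P^-=[0.3803]  S=[0.6803]  K=[0.5590]  nu=[5.0586]  x^+=[1.5592]  P^+=[0.1677]
step 3: x^-=[1.8087]  P^-=[0.3357]  S=[0.6357]  K=[0.5281]  nu=[0.5913]  x^+=[2.1209]  P^+=[0.1584]
step 4: x^-=[2.4603]  P^-=[0.3232]  S=[0.6232]  K=[0.5186]  nu=[-0.0803]  x^+=[2.4186]  P^+=[0.1556]

P_post[0,0] = 0.1556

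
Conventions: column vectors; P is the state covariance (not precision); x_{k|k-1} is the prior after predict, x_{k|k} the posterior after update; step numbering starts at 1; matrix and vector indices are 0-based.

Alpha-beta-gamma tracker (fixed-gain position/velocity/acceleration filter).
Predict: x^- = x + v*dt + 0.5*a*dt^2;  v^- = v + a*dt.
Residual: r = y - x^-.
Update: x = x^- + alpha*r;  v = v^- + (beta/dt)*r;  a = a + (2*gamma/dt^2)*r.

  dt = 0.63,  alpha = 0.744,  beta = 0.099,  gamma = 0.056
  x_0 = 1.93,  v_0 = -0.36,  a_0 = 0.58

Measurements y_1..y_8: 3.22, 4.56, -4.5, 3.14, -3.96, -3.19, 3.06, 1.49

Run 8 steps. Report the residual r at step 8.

step 1: x_pred=1.8183  r=1.4017  x^+=2.8612  v^+=0.2257  a^+=0.9755
step 2: x_pred=3.1969  r=1.3631  x^+=4.2111  v^+=1.0545  a^+=1.3602
step 3: x_pred=5.1453  r=-9.6453  x^+=-2.0308  v^+=0.3957  a^+=-1.3616
step 4: x_pred=-2.0517  r=5.1917  x^+=1.8109  v^+=0.3537  a^+=0.1034
step 5: x_pred=2.0543  r=-6.0143  x^+=-2.4203  v^+=-0.5262  a^+=-1.5937
step 6: x_pred=-3.0681  r=-0.1219  x^+=-3.1588  v^+=-1.5494  a^+=-1.6281
step 7: x_pred=-4.4580  r=7.5180  x^+=1.1354  v^+=-1.3937  a^+=0.4934
step 8: x_pred=0.3553  r=1.1347  x^+=1.1995  v^+=-0.9045  a^+=0.8136

resid = 1.1347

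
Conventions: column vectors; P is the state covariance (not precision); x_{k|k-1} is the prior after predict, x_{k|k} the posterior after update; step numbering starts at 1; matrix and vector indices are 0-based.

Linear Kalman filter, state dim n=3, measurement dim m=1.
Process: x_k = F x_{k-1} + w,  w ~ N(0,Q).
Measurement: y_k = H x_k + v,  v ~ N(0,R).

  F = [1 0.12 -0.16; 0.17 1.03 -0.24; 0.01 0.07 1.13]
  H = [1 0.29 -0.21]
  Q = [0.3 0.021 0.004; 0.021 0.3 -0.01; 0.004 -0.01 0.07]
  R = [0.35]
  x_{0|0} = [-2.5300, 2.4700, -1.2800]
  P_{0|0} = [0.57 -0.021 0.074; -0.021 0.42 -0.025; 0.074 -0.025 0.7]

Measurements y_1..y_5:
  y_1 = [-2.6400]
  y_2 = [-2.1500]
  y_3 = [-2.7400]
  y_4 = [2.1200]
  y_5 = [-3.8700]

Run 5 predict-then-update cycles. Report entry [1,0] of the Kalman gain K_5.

step 1: x^-=[-2.0288, 2.4212, -1.2988]  P^-=[0.8662 0.1597 -0.0344; 0.1597 0.8013 -0.1837; -0.0344 -0.1837 0.9636]  S=[1.4556]  K=[0.6319; 0.2959; -0.1993]  nu=[-1.5861]  x^+=[-3.0310, 1.9519, -0.9827]  P^+=[0.2850 -0.1124 0.1489; -0.1124 0.6739 -0.0979; 0.1489 -0.0979 0.9058]
step 2: x^-=[-2.6396, 1.7310, -1.0041]  P^-=[0.5471 0.0486 -0.0035; 0.0486 1.0722 -0.2931; -0.0035 -0.2931 1.2177]  S=[1.1063]  K=[0.5079; 0.3807; -0.3111]  nu=[-0.2233]  x^+=[-2.7530, 1.6460, -0.9347]  P^+=[0.2617 -0.1653 0.1713; -0.1653 0.9119 -0.1621; 0.1713 -0.1621 1.1106]
step 3: x^-=[-2.4059, 1.4517, -0.9685]  P^-=[0.5150 0.0328 -0.0251; 0.0328 1.3473 -0.4021; -0.0251 -0.4021 1.4706]  S=[1.1217]  K=[0.4723; 0.4529; -0.4017]  nu=[-0.9585]  x^+=[-2.8586, 1.0177, -0.5835]  P^+=[0.2648 -0.2071 0.1877; -0.2071 1.1172 -0.1981; 0.1877 -0.1981 1.2897]
step 4: x^-=[-2.6431, 0.7023, -0.6167]  P^-=[0.5117 0.0243 -0.0447; 0.0243 1.5773 -0.4749; -0.0447 -0.4749 1.6949]  S=[1.1598]  K=[0.4554; 0.5013; -0.4642]  nu=[4.4299]  x^+=[-0.6258, 2.9231, -2.6731]  P^+=[0.2712 -0.2405 0.2004; -0.2405 1.2858 -0.2050; 0.2004 -0.2050 1.4450]
step 5: x^-=[0.1526, 3.5459, -2.8222]  P^-=[0.5127 0.0151 -0.0602; 0.0151 1.7560 -0.5112; -0.0602 -0.5112 1.8932]  S=[1.1902]  K=[0.4451; 0.5307; -0.5092]  nu=[-5.6436]  x^+=[-2.3593, 0.5508, 0.0514]  P^+=[0.2769 -0.2661 0.2095; -0.2661 1.4207 -0.1896; 0.2095 -0.1896 1.5846]

K[1,0] = 0.5307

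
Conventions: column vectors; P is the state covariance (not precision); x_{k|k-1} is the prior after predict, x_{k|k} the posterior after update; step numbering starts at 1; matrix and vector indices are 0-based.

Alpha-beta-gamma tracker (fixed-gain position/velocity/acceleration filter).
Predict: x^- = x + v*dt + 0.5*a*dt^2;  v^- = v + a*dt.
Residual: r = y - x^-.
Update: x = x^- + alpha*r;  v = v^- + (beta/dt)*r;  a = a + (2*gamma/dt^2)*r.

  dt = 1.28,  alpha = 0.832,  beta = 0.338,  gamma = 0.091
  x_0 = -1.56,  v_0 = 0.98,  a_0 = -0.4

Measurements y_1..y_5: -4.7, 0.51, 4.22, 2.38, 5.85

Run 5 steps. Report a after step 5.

a_post = 0.3077

step 1: x_pred=-0.6333  r=-4.0667  x^+=-4.0168  v^+=-0.6059  a^+=-0.8517
step 2: x_pred=-5.4901  r=6.0001  x^+=-0.4980  v^+=-0.1117  a^+=-0.1852
step 3: x_pred=-0.7928  r=5.0128  x^+=3.3779  v^+=0.9749  a^+=0.3716
step 4: x_pred=4.9301  r=-2.5501  x^+=2.8084  v^+=0.7771  a^+=0.0883
step 5: x_pred=3.8755  r=1.9745  x^+=5.5183  v^+=1.4116  a^+=0.3077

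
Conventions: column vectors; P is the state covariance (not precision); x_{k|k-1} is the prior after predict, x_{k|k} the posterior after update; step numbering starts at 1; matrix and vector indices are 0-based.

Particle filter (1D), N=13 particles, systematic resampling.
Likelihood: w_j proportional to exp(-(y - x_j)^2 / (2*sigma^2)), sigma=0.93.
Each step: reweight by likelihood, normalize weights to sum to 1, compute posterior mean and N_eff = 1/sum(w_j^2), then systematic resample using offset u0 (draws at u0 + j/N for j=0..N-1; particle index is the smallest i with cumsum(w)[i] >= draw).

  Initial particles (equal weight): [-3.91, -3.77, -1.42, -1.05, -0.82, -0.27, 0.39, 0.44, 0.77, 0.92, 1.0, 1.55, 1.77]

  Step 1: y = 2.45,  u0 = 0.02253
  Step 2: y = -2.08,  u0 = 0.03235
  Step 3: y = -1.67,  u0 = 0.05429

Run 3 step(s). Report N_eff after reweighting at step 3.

step 1: w=[0.0000, 0.0000, 0.0001, 0.0004, 0.0009, 0.0059, 0.0367, 0.0413, 0.0835, 0.1103, 0.1266, 0.2674, 0.3269]  mean=1.3151  Neff=4.6170  idx=[6, 8, 9, 9, 10, 11, 11, 11, 11, 12, 12, 12, 12]
step 2: w=[0.5211, 0.1619, 0.0975, 0.0975, 0.0736, 0.0087, 0.0087, 0.0087, 0.0087, 0.0034, 0.0034, 0.0034, 0.0034]  mean=0.6588  Neff=3.1003  idx=[0, 0, 0, 0, 0, 0, 0, 1, 1, 2, 3, 4, 5]
step 3: w=[0.1184, 0.1184, 0.1184, 0.1184, 0.1184, 0.1184, 0.1184, 0.0441, 0.0441, 0.0285, 0.0285, 0.0223, 0.0034]  mean=0.4713  Neff=9.5952  idx=[0, 1, 1, 2, 3, 3, 4, 5, 5, 6, 6, 8, 11]

N_eff = 9.5952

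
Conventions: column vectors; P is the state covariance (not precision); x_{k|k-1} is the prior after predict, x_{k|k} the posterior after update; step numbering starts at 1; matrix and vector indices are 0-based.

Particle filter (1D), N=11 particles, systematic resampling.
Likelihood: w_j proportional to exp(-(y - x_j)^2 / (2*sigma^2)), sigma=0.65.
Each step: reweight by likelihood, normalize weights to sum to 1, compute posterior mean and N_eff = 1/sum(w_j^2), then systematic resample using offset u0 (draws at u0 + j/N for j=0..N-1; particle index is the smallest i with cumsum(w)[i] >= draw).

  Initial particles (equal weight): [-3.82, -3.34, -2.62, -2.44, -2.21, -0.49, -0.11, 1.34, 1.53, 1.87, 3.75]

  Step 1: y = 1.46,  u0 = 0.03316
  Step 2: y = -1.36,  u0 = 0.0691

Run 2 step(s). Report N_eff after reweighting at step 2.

step 1: w=[0.0000, 0.0000, 0.0000, 0.0000, 0.0000, 0.0039, 0.0189, 0.3432, 0.3471, 0.2862, 0.0007]  mean=1.5248  Neff=3.1194  idx=[7, 7, 7, 7, 8, 8, 8, 8, 9, 9, 9]
step 2: w=[0.1919, 0.1919, 0.1919, 0.1919, 0.0546, 0.0546, 0.0546, 0.0546, 0.0047, 0.0047, 0.0047]  mean=1.3889  Neff=6.2773  idx=[0, 0, 1, 1, 2, 2, 3, 3, 4, 6, 7]

N_eff = 6.2773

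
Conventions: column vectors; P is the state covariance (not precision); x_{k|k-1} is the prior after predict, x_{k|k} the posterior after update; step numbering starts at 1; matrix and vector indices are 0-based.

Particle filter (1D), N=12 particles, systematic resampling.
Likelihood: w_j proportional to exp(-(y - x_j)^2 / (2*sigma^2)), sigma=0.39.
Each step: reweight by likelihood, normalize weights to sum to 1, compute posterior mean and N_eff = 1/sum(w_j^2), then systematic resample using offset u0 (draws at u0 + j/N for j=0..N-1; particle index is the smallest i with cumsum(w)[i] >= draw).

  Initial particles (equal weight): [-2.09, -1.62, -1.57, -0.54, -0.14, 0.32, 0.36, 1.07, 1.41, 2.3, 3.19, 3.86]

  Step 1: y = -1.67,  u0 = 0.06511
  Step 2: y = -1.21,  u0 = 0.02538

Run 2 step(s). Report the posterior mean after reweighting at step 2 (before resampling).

post_mean = -1.6058

step 1: w=[0.2209, 0.3913, 0.3817, 0.0059, 0.0002, 0.0000, 0.0000, 0.0000, 0.0000, 0.0000, 0.0000, 0.0000]  mean=-1.6981  Neff=2.8766  idx=[0, 0, 1, 1, 1, 1, 1, 2, 2, 2, 2, 2]
step 2: w=[0.0124, 0.0124, 0.0913, 0.0913, 0.0913, 0.0913, 0.0913, 0.1037, 0.1037, 0.1037, 0.1037, 0.1037]  mean=-1.6058  Neff=10.4414  idx=[2, 2, 3, 4, 5, 6, 7, 8, 9, 9, 10, 11]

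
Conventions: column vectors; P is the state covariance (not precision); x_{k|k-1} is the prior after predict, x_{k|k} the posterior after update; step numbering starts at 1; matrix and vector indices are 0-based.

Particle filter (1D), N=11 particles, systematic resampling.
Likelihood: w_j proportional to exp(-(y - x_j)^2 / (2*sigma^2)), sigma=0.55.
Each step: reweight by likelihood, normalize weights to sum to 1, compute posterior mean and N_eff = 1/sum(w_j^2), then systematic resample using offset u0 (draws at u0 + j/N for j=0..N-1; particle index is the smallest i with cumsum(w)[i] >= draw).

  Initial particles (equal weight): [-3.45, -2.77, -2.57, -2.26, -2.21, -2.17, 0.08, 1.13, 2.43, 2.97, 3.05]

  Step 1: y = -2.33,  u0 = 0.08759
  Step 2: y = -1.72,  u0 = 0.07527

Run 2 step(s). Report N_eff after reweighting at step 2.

N_eff = 9.3018

step 1: w=[0.0268, 0.1549, 0.1939, 0.2116, 0.2083, 0.2045, 0.0000, 0.0000, 0.0000, 0.0000, 0.0000]  mean=-2.4022  Neff=5.2008  idx=[1, 1, 2, 2, 3, 3, 4, 4, 5, 5, 5]
step 2: w=[0.0286, 0.0286, 0.0536, 0.0536, 0.1092, 0.1092, 0.1189, 0.1189, 0.1265, 0.1265, 0.1265]  mean=-2.2763  Neff=9.3018  idx=[2, 4, 4, 5, 6, 7, 8, 8, 9, 10, 10]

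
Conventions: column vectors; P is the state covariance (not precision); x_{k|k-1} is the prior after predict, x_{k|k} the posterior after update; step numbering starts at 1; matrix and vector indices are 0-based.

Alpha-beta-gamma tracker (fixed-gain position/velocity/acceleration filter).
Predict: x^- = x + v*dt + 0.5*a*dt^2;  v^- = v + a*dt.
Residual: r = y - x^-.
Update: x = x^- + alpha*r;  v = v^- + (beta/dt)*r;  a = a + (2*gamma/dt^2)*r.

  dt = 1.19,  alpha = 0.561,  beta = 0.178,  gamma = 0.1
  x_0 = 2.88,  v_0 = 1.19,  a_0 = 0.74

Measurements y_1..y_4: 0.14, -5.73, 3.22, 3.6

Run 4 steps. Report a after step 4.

step 1: x_pred=4.8201  r=-4.6801  x^+=2.1945  v^+=1.3706  a^+=0.0790
step 2: x_pred=3.8815  r=-9.6115  x^+=-1.5106  v^+=0.0269  a^+=-1.2784
step 3: x_pred=-2.3837  r=5.6037  x^+=0.7600  v^+=-0.6562  a^+=-0.4870
step 4: x_pred=-0.3658  r=3.9658  x^+=1.8590  v^+=-0.6426  a^+=0.0731

a_post = 0.0731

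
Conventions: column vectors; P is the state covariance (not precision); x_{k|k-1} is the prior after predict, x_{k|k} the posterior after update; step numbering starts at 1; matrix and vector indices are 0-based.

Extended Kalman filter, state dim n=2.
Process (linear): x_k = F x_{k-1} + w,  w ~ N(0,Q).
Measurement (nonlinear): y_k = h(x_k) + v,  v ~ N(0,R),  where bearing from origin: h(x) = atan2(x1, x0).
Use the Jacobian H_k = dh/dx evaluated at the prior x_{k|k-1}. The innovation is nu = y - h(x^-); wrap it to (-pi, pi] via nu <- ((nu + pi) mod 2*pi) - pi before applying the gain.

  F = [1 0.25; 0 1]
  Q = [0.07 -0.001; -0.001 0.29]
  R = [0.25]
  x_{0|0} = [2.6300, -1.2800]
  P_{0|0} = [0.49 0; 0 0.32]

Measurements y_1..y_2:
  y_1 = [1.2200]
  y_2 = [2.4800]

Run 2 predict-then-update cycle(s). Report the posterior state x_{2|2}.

step 1: x^-=[2.3100, -1.2800]  P^-=[0.5800 0.0790; 0.0790 0.6100]  H_jac=[0.1835 0.3312]  S=[0.3461]  K=[0.3832; 0.6257]  nu=[1.7260]  x^+=[2.9714, -0.2000]  P^+=[0.5292 -0.0040; -0.0040 0.4745]
step 2: x^-=[2.9214, -0.2000]  P^-=[0.6269 0.1137; 0.1137 0.7645]  H_jac=[0.0233 0.3407]  S=[0.3409]  K=[0.1565; 0.7719]  nu=[2.5484]  x^+=[3.3202, 1.7670]  P^+=[0.6185 0.0725; 0.0725 0.5614]

x_post = [3.3202, 1.7670]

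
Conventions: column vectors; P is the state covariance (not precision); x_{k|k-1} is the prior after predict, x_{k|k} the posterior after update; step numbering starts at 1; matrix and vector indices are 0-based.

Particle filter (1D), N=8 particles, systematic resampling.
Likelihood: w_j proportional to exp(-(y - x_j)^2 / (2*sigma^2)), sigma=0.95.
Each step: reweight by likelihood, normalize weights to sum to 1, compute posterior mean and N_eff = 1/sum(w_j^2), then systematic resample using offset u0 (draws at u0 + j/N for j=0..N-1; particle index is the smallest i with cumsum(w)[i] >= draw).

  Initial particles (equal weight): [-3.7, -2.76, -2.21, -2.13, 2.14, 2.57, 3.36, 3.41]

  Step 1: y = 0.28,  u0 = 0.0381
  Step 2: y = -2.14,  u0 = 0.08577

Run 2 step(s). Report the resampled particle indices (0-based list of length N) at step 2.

resampled_idx = [0, 0, 0, 0, 1, 1, 1, 1]

step 1: w=[0.0005, 0.0206, 0.1112, 0.1382, 0.5075, 0.1888, 0.0180, 0.0152]  mean=1.0847  Neff=3.0708  idx=[2, 3, 4, 4, 4, 4, 5, 5]
step 2: w=[0.4993, 0.5006, 0.0000, 0.0000, 0.0000, 0.0000, 0.0000, 0.0000]  mean=-2.1696  Neff=2.0003  idx=[0, 0, 0, 0, 1, 1, 1, 1]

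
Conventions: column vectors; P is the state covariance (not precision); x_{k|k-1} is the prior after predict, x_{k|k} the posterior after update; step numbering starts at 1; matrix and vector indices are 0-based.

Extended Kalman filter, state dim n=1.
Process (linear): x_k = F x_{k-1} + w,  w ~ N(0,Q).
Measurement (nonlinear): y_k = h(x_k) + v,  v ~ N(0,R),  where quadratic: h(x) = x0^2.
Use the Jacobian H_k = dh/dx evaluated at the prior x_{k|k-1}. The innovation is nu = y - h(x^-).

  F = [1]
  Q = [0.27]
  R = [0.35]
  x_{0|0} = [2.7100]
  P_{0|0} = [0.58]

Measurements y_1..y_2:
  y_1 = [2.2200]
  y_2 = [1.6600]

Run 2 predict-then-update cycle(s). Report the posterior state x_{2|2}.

x_post = [1.3935]

step 1: x^-=[2.7100]  P^-=[0.8500]  H_jac=[5.4200]  S=[25.3199]  K=[0.1820]  nu=[-5.1241]  x^+=[1.7777]  P^+=[0.0117]
step 2: x^-=[1.7777]  P^-=[0.2817]  H_jac=[3.5553]  S=[3.9114]  K=[0.2561]  nu=[-1.5001]  x^+=[1.3935]  P^+=[0.0252]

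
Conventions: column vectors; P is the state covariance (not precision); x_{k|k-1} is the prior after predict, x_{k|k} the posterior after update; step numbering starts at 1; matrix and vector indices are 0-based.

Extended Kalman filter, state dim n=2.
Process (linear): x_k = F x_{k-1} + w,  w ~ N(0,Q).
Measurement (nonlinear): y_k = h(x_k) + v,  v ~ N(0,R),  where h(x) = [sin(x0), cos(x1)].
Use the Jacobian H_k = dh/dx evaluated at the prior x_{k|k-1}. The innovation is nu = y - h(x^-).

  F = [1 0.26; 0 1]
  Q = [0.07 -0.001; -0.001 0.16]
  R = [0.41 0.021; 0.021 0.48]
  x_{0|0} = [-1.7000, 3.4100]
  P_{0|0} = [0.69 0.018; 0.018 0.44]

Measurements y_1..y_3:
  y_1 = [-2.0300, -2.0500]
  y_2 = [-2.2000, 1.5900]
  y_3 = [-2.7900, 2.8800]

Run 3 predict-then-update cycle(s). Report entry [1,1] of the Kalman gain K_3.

step 1: x^-=[-0.8134, 3.4100]  P^-=[0.7991 0.1314; 0.1314 0.6000]  H_jac=[0.6870 0.0000; 0.0000 0.2652]  S=[0.7872 0.0449; 0.0449 0.5222]  K=[0.6970 0.0067; 0.0978 0.2963]  nu=[-1.3034, -1.0858]  x^+=[-1.7292, 2.9609]  P^+=[0.4162 0.0674; 0.0674 0.5440]
step 2: x^-=[-0.9594, 2.9609]  P^-=[0.5580 0.2078; 0.2078 0.7040]  H_jac=[0.5740 0.0000; 0.0000 -0.1798]  S=[0.5939 -0.0004; -0.0004 0.5027]  K=[0.5393 -0.0738; 0.2007 -0.2515]  nu=[-1.3811, 2.5737]  x^+=[-1.8943, 2.0362]  P^+=[0.3825 0.1342; 0.1342 0.6482]
step 3: x^-=[-1.3649, 2.0362]  P^-=[0.5661 0.3017; 0.3017 0.8082]  H_jac=[0.2045 0.0000; 0.0000 -0.8936]  S=[0.4337 -0.0341; -0.0341 1.1254]  K=[0.2487 -0.2320; 0.0920 -0.6390]  nu=[-1.8111, 3.3288]  x^+=[-2.5876, -0.2574]  P^+=[0.4748 0.1188; 0.1188 0.3411]

K[1,1] = -0.6390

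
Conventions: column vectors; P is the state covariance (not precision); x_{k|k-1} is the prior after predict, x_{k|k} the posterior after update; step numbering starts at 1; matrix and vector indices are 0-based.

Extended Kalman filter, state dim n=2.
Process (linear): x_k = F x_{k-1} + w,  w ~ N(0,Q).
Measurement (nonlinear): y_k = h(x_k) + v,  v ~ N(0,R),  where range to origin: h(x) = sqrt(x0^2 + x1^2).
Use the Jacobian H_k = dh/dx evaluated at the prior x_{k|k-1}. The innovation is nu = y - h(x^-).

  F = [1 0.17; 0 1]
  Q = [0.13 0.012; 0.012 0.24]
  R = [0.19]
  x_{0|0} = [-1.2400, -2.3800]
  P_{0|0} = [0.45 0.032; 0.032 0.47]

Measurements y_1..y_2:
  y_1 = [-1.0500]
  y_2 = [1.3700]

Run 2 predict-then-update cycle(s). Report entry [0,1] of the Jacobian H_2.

H_jac[0,1] = 0.7991

step 1: x^-=[-1.6446, -2.3800]  P^-=[0.6045 0.1239; 0.1239 0.7100]  H_jac=[-0.5685 -0.8227]  S=[0.9818]  K=[-0.4538; -0.6667]  nu=[-3.9429]  x^+=[0.1448, 0.2487]  P^+=[0.4023 -0.1732; -0.1732 0.2736]
step 2: x^-=[0.1871, 0.2487]  P^-=[0.4813 -0.1146; -0.1146 0.5136]  H_jac=[0.6011 0.7991]  S=[0.5818]  K=[0.3398; 0.5870]  nu=[1.0588]  x^+=[0.5469, 0.8703]  P^+=[0.4141 -0.2307; -0.2307 0.3131]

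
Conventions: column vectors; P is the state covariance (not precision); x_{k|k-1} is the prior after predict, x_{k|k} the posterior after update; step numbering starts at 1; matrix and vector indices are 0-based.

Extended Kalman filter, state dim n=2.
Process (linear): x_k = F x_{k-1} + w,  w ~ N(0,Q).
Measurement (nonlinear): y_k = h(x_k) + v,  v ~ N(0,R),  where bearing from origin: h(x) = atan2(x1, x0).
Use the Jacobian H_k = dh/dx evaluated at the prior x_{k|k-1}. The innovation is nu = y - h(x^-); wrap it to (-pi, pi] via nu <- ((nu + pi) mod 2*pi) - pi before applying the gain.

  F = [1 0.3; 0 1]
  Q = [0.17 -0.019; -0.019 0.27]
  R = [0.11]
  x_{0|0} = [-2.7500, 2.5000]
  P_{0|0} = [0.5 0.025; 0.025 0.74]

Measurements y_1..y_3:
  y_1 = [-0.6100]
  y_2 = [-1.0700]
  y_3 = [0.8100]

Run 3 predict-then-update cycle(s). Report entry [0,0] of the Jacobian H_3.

step 1: x^-=[-2.0000, 2.5000]  P^-=[0.7516 0.2280; 0.2280 1.0100]  H_jac=[-0.2439 -0.1951]  S=[0.2149]  K=[-1.0602; -1.1760]  nu=[-2.8555]  x^+=[1.0275, 5.8581]  P^+=[0.5101 -0.0399; -0.0399 0.7128]
step 2: x^-=[2.7849, 5.8581]  P^-=[0.7203 0.1550; 0.1550 0.9828]  H_jac=[-0.1392 0.0662]  S=[0.1254]  K=[-0.7179; 0.3467]  nu=[-2.1970]  x^+=[4.3622, 5.0964]  P^+=[0.6557 0.1862; 0.1862 0.9678]
step 3: x^-=[5.8911, 5.0964]  P^-=[1.0245 0.4575; 0.4575 1.2378]  H_jac=[-0.0840 0.0971]  S=[0.1214]  K=[-0.3428; 0.6732]  nu=[0.0968]  x^+=[5.8579, 5.1616]  P^+=[1.0102 0.4855; 0.4855 1.1827]

H_jac[0,0] = -0.0840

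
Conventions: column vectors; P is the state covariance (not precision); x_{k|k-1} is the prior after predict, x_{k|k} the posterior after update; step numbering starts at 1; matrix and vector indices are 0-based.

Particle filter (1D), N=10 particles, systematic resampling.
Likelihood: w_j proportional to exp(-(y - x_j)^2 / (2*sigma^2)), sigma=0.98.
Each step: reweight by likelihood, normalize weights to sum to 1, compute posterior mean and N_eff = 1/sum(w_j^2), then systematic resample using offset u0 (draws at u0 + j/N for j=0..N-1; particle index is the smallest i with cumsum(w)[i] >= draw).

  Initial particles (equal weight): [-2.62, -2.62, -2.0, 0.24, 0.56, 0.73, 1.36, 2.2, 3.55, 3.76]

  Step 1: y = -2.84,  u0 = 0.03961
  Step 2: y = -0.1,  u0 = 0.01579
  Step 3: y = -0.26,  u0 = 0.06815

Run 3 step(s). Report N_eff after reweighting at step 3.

step 1: w=[0.3674, 0.3674, 0.2610, 0.0027, 0.0009, 0.0005, 0.0000, 0.0000, 0.0000, 0.0000]  mean=-2.4457  Neff=2.9574  idx=[0, 0, 0, 0, 1, 1, 1, 2, 2, 2]
step 2: w=[0.0513, 0.0513, 0.0513, 0.0513, 0.0513, 0.0513, 0.0513, 0.2136, 0.2136, 0.2136]  mean=-2.2226  Neff=6.4371  idx=[0, 2, 4, 6, 7, 7, 8, 8, 9, 9]
step 3: w=[0.0377, 0.0377, 0.0377, 0.0377, 0.1415, 0.1415, 0.1415, 0.1415, 0.1415, 0.1415]  mean=-2.0935  Neff=7.9435  idx=[1, 4, 4, 5, 6, 6, 7, 8, 9, 9]

N_eff = 7.9435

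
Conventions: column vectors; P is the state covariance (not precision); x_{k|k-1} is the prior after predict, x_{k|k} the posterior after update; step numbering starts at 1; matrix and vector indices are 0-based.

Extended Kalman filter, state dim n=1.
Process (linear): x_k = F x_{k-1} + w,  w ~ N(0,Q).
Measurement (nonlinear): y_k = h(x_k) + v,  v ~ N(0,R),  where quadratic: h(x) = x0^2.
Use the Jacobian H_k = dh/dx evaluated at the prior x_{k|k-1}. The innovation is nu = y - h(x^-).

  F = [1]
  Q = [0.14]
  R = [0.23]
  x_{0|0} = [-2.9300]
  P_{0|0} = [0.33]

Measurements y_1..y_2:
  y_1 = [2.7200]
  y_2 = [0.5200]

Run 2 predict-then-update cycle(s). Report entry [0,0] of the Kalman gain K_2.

K[0,0] = -0.2331

step 1: x^-=[-2.9300]  P^-=[0.4700]  H_jac=[-5.8600]  S=[16.3696]  K=[-0.1683]  nu=[-5.8649]  x^+=[-1.9432]  P^+=[0.0066]
step 2: x^-=[-1.9432]  P^-=[0.1466]  H_jac=[-3.8865]  S=[2.4444]  K=[-0.2331]  nu=[-3.2561]  x^+=[-1.1842]  P^+=[0.0138]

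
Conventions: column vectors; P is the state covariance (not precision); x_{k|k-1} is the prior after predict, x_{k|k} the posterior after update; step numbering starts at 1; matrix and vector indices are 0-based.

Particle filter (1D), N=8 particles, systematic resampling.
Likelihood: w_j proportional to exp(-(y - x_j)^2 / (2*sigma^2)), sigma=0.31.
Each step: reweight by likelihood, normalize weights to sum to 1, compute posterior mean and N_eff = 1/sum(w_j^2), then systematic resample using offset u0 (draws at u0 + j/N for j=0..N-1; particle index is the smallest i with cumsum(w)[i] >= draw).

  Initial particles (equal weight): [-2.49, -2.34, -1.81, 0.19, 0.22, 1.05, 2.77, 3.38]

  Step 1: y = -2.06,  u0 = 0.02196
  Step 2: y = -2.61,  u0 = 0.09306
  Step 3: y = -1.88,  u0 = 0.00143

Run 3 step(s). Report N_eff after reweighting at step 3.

N_eff = 7.1360

step 1: w=[0.2159, 0.3758, 0.4082, 0.0000, 0.0000, 0.0000, 0.0000, 0.0000]  mean=-2.1560  Neff=2.8206  idx=[0, 0, 1, 1, 1, 2, 2, 2]
step 2: w=[0.2310, 0.2310, 0.1704, 0.1704, 0.1704, 0.0089, 0.0089, 0.0089]  mean=-2.3951  Neff=5.1521  idx=[0, 0, 1, 2, 2, 3, 4, 4]
step 3: w=[0.0688, 0.0688, 0.0688, 0.1587, 0.1587, 0.1587, 0.1587, 0.1587]  mean=-2.3710  Neff=7.1360  idx=[0, 1, 3, 4, 4, 5, 6, 7]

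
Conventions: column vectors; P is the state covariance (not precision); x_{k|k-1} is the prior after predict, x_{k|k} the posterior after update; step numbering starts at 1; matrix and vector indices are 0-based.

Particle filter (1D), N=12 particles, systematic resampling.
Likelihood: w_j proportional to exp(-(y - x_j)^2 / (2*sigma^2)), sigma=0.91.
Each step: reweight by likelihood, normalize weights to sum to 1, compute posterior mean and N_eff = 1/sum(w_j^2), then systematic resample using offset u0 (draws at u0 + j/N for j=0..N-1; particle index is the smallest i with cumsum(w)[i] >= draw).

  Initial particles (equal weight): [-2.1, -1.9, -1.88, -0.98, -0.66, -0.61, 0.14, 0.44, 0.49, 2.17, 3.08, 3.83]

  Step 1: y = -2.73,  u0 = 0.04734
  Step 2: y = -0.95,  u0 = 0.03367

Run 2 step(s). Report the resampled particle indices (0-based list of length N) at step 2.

step 1: w=[0.3275, 0.2745, 0.2690, 0.0655, 0.0313, 0.0276, 0.0029, 0.0010, 0.0008, 0.0000, 0.0000, 0.0000]  mean=-1.8154  Neff=3.8315  idx=[0, 0, 0, 0, 1, 1, 1, 2, 2, 2, 3, 4]
step 2: w=[0.0619, 0.0619, 0.0619, 0.0619, 0.0798, 0.0798, 0.0798, 0.0816, 0.0816, 0.0816, 0.1375, 0.1308]  mean=-1.6560  Neff=11.0621  idx=[0, 1, 3, 4, 5, 6, 7, 8, 9, 10, 10, 11]

resampled_idx = [0, 1, 3, 4, 5, 6, 7, 8, 9, 10, 10, 11]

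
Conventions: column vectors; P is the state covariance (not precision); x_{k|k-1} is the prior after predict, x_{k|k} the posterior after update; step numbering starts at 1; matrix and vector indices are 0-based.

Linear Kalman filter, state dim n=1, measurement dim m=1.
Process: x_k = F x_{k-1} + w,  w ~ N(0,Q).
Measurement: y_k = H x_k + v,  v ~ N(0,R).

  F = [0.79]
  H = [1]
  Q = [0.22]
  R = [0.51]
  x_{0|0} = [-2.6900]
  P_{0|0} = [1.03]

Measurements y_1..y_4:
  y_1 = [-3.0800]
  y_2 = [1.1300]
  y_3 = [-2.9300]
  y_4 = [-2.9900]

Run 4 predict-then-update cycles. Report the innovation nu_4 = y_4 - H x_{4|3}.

step 1: x^-=[-2.1251]  P^-=[0.8628]  S=[1.3728]  K=[0.6285]  nu=[-0.9549]  x^+=[-2.7253]  P^+=[0.3205]
step 2: x^-=[-2.1530]  P^-=[0.4200]  S=[0.9300]  K=[0.4516]  nu=[3.2830]  x^+=[-0.6702]  P^+=[0.2303]
step 3: x^-=[-0.5295]  P^-=[0.3638]  S=[0.8738]  K=[0.4163]  nu=[-2.4005]  x^+=[-1.5288]  P^+=[0.2123]
step 4: x^-=[-1.2078]  P^-=[0.3525]  S=[0.8625]  K=[0.4087]  nu=[-1.7822]  x^+=[-1.9362]  P^+=[0.2084]

innov = [-1.7822]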